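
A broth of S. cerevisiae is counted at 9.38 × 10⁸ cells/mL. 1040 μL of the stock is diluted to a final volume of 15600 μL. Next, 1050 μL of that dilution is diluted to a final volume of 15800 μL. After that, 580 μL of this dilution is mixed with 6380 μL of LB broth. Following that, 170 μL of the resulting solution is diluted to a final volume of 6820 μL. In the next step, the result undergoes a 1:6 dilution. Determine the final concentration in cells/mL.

Overall dilution factor = 15 × 15.05 × 12 × 40.12 × 6 = 6.52 × 10⁵.
9.38 × 10⁸ cells/mL / 6.52 × 10⁵ = 1440 cells/mL.

1440 cells/mL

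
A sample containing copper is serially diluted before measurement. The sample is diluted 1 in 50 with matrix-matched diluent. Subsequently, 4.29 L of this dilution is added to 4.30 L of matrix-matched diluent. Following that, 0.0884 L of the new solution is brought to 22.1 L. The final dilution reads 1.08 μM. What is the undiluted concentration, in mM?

27.0 mM

Overall dilution factor = 50 × 2.002 × 250 = 2.50 × 10⁴.
Original = 1.08 μM × 2.50 × 10⁴ = 2.70 × 10⁴ μM = 27.0 mM.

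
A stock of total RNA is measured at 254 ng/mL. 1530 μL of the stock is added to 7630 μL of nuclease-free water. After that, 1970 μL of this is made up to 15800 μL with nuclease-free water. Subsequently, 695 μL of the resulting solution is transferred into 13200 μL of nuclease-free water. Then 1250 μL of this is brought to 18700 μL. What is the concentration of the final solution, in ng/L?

Overall dilution factor = 5.987 × 8.020 × 19.99 × 14.96 = 1.44 × 10⁴.
254 ng/mL / 1.44 × 10⁴ = 0.0177 ng/mL = 17.7 ng/L.

17.7 ng/L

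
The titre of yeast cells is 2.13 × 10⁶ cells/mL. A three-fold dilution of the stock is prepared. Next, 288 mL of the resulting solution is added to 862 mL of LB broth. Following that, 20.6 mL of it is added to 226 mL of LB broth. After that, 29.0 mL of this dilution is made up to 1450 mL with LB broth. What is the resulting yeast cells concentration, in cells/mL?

Overall dilution factor = 3 × 3.993 × 11.97 × 50 = 7170.
2.13 × 10⁶ cells/mL / 7170 = 297 cells/mL.

297 cells/mL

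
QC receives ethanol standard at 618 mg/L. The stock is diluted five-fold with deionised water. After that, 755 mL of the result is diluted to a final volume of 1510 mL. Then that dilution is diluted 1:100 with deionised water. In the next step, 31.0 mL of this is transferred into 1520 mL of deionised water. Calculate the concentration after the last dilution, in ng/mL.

Overall dilution factor = 5 × 2 × 100 × 50.03 = 5.00 × 10⁴.
618 mg/L / 5.00 × 10⁴ = 0.0124 mg/L = 12.4 ng/mL.

12.4 ng/mL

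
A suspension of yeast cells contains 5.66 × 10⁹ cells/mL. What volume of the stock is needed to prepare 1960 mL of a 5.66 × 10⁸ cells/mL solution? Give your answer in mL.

196 mL

V₁ = C₂V₂/C₁ = 5.66 × 10⁸ × 1960 / 5.66 × 10⁹ = 196 mL.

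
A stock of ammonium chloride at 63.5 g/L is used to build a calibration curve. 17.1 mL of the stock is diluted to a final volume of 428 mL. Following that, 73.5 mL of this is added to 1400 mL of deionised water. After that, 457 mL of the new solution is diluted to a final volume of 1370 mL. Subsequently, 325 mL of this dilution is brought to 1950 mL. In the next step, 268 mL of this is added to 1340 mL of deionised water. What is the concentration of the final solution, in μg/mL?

1.17 μg/mL

Overall dilution factor = 25.03 × 20.05 × 2.998 × 6 × 6 = 5.42 × 10⁴.
63.5 g/L / 5.42 × 10⁴ = 1.17 × 10⁻³ g/L = 1.17 μg/mL.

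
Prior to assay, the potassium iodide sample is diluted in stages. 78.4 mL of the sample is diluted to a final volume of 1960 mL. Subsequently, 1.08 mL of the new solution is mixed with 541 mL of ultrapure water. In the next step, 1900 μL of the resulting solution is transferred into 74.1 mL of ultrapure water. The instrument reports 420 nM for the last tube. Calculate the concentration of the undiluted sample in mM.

Overall dilution factor = 25 × 501.9 × 40 = 5.02 × 10⁵.
Original = 420 nM × 5.02 × 10⁵ = 2.11 × 10⁸ nM = 211 mM.

211 mM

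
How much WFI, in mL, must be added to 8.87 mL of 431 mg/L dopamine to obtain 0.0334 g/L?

0.0334 g/L = 33.4 mg/L.
V₂ = C₁V₁/C₂ = 431 × 8.87 / 33.4 = 114 mL.
Diluent to add = V₂ − V₁ = 114 − 8.87 = 106 mL.

106 mL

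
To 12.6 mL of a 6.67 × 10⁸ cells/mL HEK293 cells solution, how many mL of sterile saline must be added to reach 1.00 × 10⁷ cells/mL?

828 mL

V₂ = C₁V₁/C₂ = 6.67 × 10⁸ × 12.6 / 1.00 × 10⁷ = 840 mL.
Diluent to add = V₂ − V₁ = 840 − 12.6 = 828 mL.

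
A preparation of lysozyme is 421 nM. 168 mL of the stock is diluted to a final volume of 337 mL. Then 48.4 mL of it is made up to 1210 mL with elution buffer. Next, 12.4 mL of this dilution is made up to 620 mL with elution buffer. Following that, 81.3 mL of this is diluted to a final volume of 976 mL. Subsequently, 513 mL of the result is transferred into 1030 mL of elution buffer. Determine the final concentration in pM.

Overall dilution factor = 2.006 × 25 × 50 × 12.00 × 3.008 = 9.05 × 10⁴.
421 nM / 9.05 × 10⁴ = 4.65 × 10⁻³ nM = 4.65 pM.

4.65 pM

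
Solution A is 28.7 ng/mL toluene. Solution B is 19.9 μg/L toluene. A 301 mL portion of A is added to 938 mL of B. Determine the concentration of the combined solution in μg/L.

C_B = 19.9 μg/L = 19.9 ng/mL.
C_mix = (C_A·V_A + C_B·V_B)/(V_A + V_B) = (28.7×301 + 19.9×938) / 1239 = 22.0 ng/mL = 22.0 μg/L.

22.0 μg/L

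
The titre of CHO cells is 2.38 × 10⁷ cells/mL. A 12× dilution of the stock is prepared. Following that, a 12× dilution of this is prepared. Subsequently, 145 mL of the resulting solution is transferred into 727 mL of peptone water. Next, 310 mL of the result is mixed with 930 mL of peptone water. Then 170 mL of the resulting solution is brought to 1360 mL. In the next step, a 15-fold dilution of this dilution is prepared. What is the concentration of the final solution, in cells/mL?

57.3 cells/mL

Overall dilution factor = 12 × 12 × 6.014 × 4 × 8 × 15 = 4.16 × 10⁵.
2.38 × 10⁷ cells/mL / 4.16 × 10⁵ = 57.3 cells/mL.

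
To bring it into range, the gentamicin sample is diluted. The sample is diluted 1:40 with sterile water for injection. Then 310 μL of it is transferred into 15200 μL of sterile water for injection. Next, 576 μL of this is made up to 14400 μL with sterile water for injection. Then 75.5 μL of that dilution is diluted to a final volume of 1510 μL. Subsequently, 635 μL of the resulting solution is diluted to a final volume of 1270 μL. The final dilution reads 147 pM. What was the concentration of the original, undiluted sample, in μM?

294 μM

Overall dilution factor = 40 × 50.03 × 25 × 20 × 2 = 2.00 × 10⁶.
Original = 147 pM × 2.00 × 10⁶ = 2.94 × 10⁸ pM = 294 μM.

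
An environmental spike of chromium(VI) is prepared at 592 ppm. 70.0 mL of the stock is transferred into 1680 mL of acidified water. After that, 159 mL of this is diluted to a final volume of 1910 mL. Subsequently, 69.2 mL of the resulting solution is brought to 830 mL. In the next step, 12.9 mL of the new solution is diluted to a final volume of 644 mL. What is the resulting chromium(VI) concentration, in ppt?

3290 ppt

Overall dilution factor = 25 × 12.01 × 11.99 × 49.92 = 1.80 × 10⁵.
592 ppm / 1.80 × 10⁵ = 3.29 × 10⁻³ ppm = 3290 ppt.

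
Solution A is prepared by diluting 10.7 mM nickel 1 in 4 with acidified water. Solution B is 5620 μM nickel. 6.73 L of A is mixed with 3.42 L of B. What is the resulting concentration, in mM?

3.67 mM

C_A = 10.7 mM / 4 = 2.67 mM.
C_B = 5620 μM = 5.62 mM.
C_mix = (C_A·V_A + C_B·V_B)/(V_A + V_B) = (2.67×6.73 + 5.62×3.42) / 10.15 = 3.67 mM.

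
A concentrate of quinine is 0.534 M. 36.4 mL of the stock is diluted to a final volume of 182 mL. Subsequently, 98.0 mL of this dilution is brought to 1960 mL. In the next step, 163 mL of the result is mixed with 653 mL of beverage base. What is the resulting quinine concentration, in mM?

1.07 mM

Overall dilution factor = 5 × 20 × 5.006 = 501.
0.534 M / 501 = 1.07 × 10⁻³ M = 1.07 mM.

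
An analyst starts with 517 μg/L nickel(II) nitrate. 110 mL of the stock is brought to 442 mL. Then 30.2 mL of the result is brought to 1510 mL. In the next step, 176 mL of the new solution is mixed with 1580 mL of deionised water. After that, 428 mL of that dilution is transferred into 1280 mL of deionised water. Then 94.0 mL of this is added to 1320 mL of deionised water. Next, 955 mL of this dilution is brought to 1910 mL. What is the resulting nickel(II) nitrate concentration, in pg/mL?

2.15 pg/mL

Overall dilution factor = 4.018 × 50 × 9.977 × 3.991 × 15.04 × 2 = 2.41 × 10⁵.
517 μg/L / 2.41 × 10⁵ = 2.15 × 10⁻³ μg/L = 2.15 pg/mL.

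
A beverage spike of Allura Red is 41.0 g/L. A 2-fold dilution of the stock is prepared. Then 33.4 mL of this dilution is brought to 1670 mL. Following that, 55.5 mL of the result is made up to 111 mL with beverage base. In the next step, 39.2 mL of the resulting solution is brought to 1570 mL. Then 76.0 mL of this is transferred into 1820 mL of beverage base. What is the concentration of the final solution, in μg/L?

205 μg/L

Overall dilution factor = 2 × 50 × 2 × 40.05 × 24.95 = 2.00 × 10⁵.
41.0 g/L / 2.00 × 10⁵ = 2.05 × 10⁻⁴ g/L = 205 μg/L.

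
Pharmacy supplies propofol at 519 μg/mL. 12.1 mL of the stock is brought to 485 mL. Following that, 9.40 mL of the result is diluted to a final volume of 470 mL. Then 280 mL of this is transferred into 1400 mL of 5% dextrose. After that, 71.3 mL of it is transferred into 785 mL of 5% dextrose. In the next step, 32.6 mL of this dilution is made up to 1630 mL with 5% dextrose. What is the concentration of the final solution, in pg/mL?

71.9 pg/mL

Overall dilution factor = 40.08 × 50 × 6 × 12.01 × 50 = 7.22 × 10⁶.
519 μg/mL / 7.22 × 10⁶ = 7.19 × 10⁻⁵ μg/mL = 71.9 pg/mL.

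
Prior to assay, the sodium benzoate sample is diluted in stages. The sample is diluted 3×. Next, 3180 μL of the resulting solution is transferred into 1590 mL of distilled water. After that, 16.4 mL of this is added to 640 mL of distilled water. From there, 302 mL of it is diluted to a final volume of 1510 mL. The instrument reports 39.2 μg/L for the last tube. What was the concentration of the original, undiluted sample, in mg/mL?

Overall dilution factor = 3 × 501 × 40.02 × 5 = 3.01 × 10⁵.
Original = 39.2 μg/L × 3.01 × 10⁵ = 1.18 × 10⁷ μg/L = 11.8 mg/mL.

11.8 mg/mL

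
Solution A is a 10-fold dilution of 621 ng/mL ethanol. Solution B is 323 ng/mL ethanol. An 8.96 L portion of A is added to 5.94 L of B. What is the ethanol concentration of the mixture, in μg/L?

C_A = 621 ng/mL / 10 = 62.1 ng/mL.
C_mix = (C_A·V_A + C_B·V_B)/(V_A + V_B) = (62.1×8.96 + 323×5.94) / 14.90 = 166 ng/mL = 166 μg/L.

166 μg/L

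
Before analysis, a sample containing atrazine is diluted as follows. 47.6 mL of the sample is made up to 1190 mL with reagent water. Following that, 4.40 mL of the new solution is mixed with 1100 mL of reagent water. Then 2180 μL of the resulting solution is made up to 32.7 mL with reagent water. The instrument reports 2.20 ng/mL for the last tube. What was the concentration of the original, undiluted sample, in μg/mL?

207 μg/mL

Overall dilution factor = 25 × 251 × 15 = 9.41 × 10⁴.
Original = 2.20 ng/mL × 9.41 × 10⁴ = 2.07 × 10⁵ ng/mL = 207 μg/mL.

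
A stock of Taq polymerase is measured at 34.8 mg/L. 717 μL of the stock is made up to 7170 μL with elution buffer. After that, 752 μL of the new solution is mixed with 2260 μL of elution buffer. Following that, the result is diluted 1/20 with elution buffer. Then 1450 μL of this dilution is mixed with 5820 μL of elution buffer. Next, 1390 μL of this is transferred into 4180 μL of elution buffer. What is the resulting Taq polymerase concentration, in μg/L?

Overall dilution factor = 10 × 4.005 × 20 × 5.014 × 4.007 = 1.61 × 10⁴.
34.8 mg/L / 1.61 × 10⁴ = 2.16 × 10⁻³ mg/L = 2.16 μg/L.

2.16 μg/L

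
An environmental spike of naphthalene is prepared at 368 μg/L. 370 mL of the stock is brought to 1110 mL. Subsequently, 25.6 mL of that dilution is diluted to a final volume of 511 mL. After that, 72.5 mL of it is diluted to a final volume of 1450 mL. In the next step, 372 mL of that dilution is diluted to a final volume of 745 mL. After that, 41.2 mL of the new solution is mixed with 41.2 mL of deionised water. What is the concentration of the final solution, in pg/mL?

76.7 pg/mL

Overall dilution factor = 3 × 19.96 × 20 × 2.003 × 2 = 4797.
368 μg/L / 4797 = 0.0767 μg/L = 76.7 pg/mL.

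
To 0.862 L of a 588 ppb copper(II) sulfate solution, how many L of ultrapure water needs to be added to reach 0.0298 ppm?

16.1 L

0.0298 ppm = 29.8 ppb.
V₂ = C₁V₁/C₂ = 588 × 0.862 / 29.8 = 17.0 L.
Diluent to add = V₂ − V₁ = 17.0 − 0.862 = 16.1 L.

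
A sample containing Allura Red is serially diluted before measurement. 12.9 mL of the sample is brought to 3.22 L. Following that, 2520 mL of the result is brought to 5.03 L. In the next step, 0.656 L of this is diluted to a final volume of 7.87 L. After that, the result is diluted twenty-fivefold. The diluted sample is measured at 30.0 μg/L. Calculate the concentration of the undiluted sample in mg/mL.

4.48 mg/mL

Overall dilution factor = 249.6 × 1.996 × 12.00 × 25 = 1.49 × 10⁵.
Original = 30.0 μg/L × 1.49 × 10⁵ = 4.48 × 10⁶ μg/L = 4.48 mg/mL.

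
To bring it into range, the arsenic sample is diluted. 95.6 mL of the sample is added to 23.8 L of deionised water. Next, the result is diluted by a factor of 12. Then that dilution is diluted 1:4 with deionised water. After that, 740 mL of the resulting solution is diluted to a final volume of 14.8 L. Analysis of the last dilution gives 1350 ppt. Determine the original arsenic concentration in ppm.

Overall dilution factor = 250.0 × 12 × 4 × 20 = 2.40 × 10⁵.
Original = 1350 ppt × 2.40 × 10⁵ = 3.24 × 10⁸ ppt = 324 ppm.

324 ppm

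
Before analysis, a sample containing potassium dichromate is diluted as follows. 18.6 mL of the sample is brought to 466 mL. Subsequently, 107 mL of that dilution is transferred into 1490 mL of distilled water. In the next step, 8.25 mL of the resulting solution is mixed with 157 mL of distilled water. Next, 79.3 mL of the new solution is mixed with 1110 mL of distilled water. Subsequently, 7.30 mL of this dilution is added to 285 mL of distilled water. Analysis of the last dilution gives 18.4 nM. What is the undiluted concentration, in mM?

Overall dilution factor = 25.05 × 14.93 × 20.03 × 15.00 × 40.04 = 4.50 × 10⁶.
Original = 18.4 nM × 4.50 × 10⁶ = 8.28 × 10⁷ nM = 82.8 mM.

82.8 mM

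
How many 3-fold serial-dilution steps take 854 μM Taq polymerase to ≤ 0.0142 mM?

Need 3ⁿ ≥ 60.1, so n ≥ log(60.1)/log(3) = 3.73.
Minimum whole steps: n = 4.

4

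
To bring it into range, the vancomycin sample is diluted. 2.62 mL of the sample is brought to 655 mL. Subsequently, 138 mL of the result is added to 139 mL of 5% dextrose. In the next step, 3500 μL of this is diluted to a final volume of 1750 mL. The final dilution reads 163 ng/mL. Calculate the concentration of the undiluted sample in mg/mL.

Overall dilution factor = 250 × 2.007 × 500 = 2.51 × 10⁵.
Original = 163 ng/mL × 2.51 × 10⁵ = 4.09 × 10⁷ ng/mL = 40.9 mg/mL.

40.9 mg/mL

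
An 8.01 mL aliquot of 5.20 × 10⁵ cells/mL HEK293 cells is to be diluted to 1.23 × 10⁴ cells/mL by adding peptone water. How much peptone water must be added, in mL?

331 mL

V₂ = C₁V₁/C₂ = 5.20 × 10⁵ × 8.01 / 1.23 × 10⁴ = 339 mL.
Diluent to add = V₂ − V₁ = 339 − 8.01 = 331 mL.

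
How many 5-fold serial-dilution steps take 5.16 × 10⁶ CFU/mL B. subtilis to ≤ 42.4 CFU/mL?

8

Need 5ⁿ ≥ 1.22 × 10⁵, so n ≥ log(1.22 × 10⁵)/log(5) = 7.28.
Minimum whole steps: n = 8.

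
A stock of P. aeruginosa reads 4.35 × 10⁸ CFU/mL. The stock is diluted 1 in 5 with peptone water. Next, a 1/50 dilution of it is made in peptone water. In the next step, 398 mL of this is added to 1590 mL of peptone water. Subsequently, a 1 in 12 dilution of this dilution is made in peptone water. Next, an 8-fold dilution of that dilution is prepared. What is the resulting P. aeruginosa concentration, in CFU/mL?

Overall dilution factor = 5 × 50 × 4.995 × 12 × 8 = 1.20 × 10⁵.
4.35 × 10⁸ CFU/mL / 1.20 × 10⁵ = 3630 CFU/mL.

3630 CFU/mL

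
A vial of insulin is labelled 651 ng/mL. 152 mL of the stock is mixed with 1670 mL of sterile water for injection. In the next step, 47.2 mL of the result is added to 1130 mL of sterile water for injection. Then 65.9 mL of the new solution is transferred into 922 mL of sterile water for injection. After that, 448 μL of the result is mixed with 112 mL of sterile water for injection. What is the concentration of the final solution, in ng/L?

Overall dilution factor = 11.99 × 24.94 × 14.99 × 251 = 1.12 × 10⁶.
651 ng/mL / 1.12 × 10⁶ = 5.79 × 10⁻⁴ ng/mL = 0.579 ng/L.

0.579 ng/L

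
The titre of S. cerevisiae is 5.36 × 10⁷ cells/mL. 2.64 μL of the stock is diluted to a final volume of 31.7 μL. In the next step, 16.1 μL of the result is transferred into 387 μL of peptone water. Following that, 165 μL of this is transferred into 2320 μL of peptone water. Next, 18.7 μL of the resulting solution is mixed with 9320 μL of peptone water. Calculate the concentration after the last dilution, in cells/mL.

23.7 cells/mL

Overall dilution factor = 12.01 × 25.04 × 15.06 × 499.4 = 2.26 × 10⁶.
5.36 × 10⁷ cells/mL / 2.26 × 10⁶ = 23.7 cells/mL.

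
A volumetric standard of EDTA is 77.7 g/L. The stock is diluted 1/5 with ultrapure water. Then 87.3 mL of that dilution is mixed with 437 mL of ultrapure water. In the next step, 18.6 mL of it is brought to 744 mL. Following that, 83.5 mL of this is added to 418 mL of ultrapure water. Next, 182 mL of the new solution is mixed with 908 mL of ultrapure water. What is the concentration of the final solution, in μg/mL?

1.80 μg/mL

Overall dilution factor = 5 × 6.006 × 40 × 6.006 × 5.989 = 4.32 × 10⁴.
77.7 g/L / 4.32 × 10⁴ = 1.80 × 10⁻³ g/L = 1.80 μg/mL.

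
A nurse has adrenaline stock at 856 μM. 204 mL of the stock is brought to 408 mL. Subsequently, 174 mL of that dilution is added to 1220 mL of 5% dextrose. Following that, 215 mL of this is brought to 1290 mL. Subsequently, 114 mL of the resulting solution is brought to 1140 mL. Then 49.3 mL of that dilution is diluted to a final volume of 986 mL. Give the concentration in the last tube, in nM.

Overall dilution factor = 2 × 8.011 × 6 × 10 × 20 = 1.92 × 10⁴.
856 μM / 1.92 × 10⁴ = 0.0445 μM = 44.5 nM.

44.5 nM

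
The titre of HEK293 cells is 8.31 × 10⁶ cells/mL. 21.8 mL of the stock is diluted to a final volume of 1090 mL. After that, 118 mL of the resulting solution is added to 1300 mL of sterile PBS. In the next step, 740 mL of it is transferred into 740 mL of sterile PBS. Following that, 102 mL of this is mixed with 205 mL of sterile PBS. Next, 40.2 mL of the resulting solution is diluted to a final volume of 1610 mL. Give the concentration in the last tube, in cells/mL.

57.4 cells/mL

Overall dilution factor = 50 × 12.02 × 2 × 3.010 × 40.05 = 1.45 × 10⁵.
8.31 × 10⁶ cells/mL / 1.45 × 10⁵ = 57.4 cells/mL.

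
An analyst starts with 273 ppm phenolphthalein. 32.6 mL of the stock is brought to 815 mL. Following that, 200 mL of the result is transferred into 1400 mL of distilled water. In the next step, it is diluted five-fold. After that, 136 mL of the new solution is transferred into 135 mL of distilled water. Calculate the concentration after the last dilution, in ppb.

137 ppb

Overall dilution factor = 25 × 8 × 5 × 1.993 = 1993.
273 ppm / 1993 = 0.137 ppm = 137 ppb.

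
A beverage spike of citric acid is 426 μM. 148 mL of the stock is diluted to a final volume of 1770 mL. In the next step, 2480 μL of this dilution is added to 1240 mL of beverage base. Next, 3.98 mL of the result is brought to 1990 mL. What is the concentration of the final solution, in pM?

Overall dilution factor = 11.96 × 501 × 500 = 3.00 × 10⁶.
426 μM / 3.00 × 10⁶ = 1.42 × 10⁻⁴ μM = 142 pM.

142 pM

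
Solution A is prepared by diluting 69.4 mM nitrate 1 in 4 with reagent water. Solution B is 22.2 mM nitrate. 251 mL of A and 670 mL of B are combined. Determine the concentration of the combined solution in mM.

C_A = 69.4 mM / 4 = 17.4 mM.
C_mix = (C_A·V_A + C_B·V_B)/(V_A + V_B) = (17.4×251 + 22.2×670) / 921.0 = 20.9 mM.

20.9 mM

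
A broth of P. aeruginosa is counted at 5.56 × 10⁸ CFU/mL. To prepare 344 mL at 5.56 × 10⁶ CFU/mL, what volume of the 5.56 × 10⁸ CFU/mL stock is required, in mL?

V₁ = C₂V₂/C₁ = 5.56 × 10⁶ × 344 / 5.56 × 10⁸ = 3.44 mL.

3.44 mL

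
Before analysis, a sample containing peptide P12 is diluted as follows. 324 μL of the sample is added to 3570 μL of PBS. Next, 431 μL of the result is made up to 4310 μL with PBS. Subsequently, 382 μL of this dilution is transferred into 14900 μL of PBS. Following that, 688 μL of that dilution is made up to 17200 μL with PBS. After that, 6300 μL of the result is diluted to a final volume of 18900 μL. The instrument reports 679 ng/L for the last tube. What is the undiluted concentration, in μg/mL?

Overall dilution factor = 12.02 × 10 × 40.01 × 25 × 3 = 3.61 × 10⁵.
Original = 679 ng/L × 3.61 × 10⁵ = 2.45 × 10⁸ ng/L = 245 μg/mL.

245 μg/mL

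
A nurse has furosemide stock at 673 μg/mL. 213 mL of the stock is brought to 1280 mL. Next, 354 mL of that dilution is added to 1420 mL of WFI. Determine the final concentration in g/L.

0.0223 g/L

Overall dilution factor = 6.009 × 5.011 = 30.1.
673 μg/mL / 30.1 = 22.3 μg/mL = 0.0223 g/L.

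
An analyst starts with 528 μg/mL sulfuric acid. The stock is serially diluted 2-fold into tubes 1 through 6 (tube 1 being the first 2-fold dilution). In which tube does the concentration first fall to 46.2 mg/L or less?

tube 4

Tube n has concentration 528 μg/mL / 2ⁿ.
Need 2ⁿ ≥ 528 μg/mL / 46.2 mg/L = 11.4, so n ≥ 3.51.
First such tube: n = 4.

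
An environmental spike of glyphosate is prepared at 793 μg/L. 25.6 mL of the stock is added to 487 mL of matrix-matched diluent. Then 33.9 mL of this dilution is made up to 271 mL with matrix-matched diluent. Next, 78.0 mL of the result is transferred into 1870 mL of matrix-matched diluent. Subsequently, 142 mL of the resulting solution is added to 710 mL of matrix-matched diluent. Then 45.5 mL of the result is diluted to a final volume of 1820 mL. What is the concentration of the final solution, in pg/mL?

Overall dilution factor = 20.02 × 7.994 × 24.97 × 6 × 40 = 9.59 × 10⁵.
793 μg/L / 9.59 × 10⁵ = 8.27 × 10⁻⁴ μg/L = 0.827 pg/mL.

0.827 pg/mL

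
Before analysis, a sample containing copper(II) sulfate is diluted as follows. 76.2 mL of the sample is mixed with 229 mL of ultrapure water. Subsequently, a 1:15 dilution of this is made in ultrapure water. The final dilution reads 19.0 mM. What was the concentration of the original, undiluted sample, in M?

1.14 M

Overall dilution factor = 4.005 × 15 = 60.1.
Original = 19.0 mM × 60.1 = 1141 mM = 1.14 M.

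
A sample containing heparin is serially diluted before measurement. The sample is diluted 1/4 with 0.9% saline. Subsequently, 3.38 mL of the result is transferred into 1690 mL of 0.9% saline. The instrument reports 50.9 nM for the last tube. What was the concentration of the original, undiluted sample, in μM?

Overall dilution factor = 4 × 501 = 2004.
Original = 50.9 nM × 2004 = 1.02 × 10⁵ nM = 102 μM.

102 μM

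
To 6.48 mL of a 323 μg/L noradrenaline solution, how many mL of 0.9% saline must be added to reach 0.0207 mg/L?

0.0207 mg/L = 20.7 μg/L.
V₂ = C₁V₁/C₂ = 323 × 6.48 / 20.7 = 101 mL.
Diluent to add = V₂ − V₁ = 101 − 6.48 = 94.6 mL.

94.6 mL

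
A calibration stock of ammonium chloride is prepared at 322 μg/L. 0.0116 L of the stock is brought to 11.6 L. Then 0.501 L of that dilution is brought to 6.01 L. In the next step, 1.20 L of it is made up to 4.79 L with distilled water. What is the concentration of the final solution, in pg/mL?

6.72 pg/mL

Overall dilution factor = 1000 × 12.00 × 3.992 = 4.79 × 10⁴.
322 μg/L / 4.79 × 10⁴ = 6.72 × 10⁻³ μg/L = 6.72 pg/mL.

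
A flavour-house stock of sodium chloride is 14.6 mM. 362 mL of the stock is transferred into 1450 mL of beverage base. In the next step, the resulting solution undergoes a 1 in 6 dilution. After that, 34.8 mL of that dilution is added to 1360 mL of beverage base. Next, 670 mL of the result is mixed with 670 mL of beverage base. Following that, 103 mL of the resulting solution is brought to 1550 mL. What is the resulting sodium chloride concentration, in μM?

0.403 μM

Overall dilution factor = 5.006 × 6 × 40.08 × 2 × 15.05 = 3.62 × 10⁴.
14.6 mM / 3.62 × 10⁴ = 4.03 × 10⁻⁴ mM = 0.403 μM.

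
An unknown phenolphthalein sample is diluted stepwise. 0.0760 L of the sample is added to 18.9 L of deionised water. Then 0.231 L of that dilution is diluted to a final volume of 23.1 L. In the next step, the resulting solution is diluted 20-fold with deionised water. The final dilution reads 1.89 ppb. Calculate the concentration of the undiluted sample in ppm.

Overall dilution factor = 249.7 × 100 × 20 = 4.99 × 10⁵.
Original = 1.89 ppb × 4.99 × 10⁵ = 9.44 × 10⁵ ppb = 944 ppm.

944 ppm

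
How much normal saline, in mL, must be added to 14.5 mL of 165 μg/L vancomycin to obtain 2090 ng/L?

1130 mL

2090 ng/L = 2.09 μg/L.
V₂ = C₁V₁/C₂ = 165 × 14.5 / 2.09 = 1145 mL.
Diluent to add = V₂ − V₁ = 1145 − 14.5 = 1130 mL.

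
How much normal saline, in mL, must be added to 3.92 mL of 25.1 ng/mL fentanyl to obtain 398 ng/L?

243 mL

398 ng/L = 0.398 ng/mL.
V₂ = C₁V₁/C₂ = 25.1 × 3.92 / 0.398 = 247 mL.
Diluent to add = V₂ − V₁ = 247 − 3.92 = 243 mL.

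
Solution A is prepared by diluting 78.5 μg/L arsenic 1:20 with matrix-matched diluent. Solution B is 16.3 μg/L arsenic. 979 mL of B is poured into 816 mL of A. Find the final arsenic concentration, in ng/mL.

C_A = 78.5 μg/L / 20 = 3.92 μg/L.
C_mix = (C_A·V_A + C_B·V_B)/(V_A + V_B) = (3.92×816 + 16.3×979) / 1795 = 10.7 μg/L = 10.7 ng/mL.

10.7 ng/mL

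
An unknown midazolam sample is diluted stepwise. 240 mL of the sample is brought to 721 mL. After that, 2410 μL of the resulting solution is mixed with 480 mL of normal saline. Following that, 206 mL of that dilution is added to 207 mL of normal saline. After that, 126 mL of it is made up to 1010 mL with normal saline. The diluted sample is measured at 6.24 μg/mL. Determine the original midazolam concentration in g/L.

60.3 g/L

Overall dilution factor = 3.004 × 200.2 × 2.005 × 8.016 = 9664.
Original = 6.24 μg/mL × 9664 = 6.03 × 10⁴ μg/mL = 60.3 g/L.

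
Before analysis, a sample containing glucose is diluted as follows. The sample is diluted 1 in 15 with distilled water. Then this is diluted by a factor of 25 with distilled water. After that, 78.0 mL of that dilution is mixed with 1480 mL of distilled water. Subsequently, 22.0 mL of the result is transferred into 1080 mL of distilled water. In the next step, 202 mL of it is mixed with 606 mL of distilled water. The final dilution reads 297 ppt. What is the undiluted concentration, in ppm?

446 ppm

Overall dilution factor = 15 × 25 × 19.97 × 50.09 × 4 = 1.50 × 10⁶.
Original = 297 ppt × 1.50 × 10⁶ = 4.46 × 10⁸ ppt = 446 ppm.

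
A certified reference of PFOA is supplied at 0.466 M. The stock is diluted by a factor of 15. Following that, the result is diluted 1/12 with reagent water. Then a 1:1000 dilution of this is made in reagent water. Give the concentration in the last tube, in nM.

Overall dilution factor = 15 × 12 × 1000 = 1.80 × 10⁵.
0.466 M / 1.80 × 10⁵ = 2.59 × 10⁻⁶ M = 2590 nM.

2590 nM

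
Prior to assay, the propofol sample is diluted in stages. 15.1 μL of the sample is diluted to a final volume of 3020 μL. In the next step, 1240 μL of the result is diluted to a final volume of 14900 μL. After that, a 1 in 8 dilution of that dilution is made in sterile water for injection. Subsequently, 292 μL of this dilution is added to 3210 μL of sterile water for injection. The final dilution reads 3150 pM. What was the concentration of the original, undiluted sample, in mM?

Overall dilution factor = 200 × 12.02 × 8 × 11.99 = 2.31 × 10⁵.
Original = 3150 pM × 2.31 × 10⁵ = 7.26 × 10⁸ pM = 0.726 mM.

0.726 mM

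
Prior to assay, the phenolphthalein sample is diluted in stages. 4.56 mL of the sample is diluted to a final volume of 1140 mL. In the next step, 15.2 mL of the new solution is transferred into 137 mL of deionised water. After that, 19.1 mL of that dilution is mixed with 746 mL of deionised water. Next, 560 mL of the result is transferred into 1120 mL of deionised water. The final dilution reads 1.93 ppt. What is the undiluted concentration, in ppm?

0.581 ppm

Overall dilution factor = 250 × 10.01 × 40.06 × 3 = 3.01 × 10⁵.
Original = 1.93 ppt × 3.01 × 10⁵ = 5.81 × 10⁵ ppt = 0.581 ppm.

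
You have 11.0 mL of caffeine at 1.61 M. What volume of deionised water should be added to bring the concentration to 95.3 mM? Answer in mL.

175 mL

95.3 mM = 0.0953 M.
V₂ = C₁V₁/C₂ = 1.61 × 11.0 / 0.0953 = 186 mL.
Diluent to add = V₂ − V₁ = 186 − 11.0 = 175 mL.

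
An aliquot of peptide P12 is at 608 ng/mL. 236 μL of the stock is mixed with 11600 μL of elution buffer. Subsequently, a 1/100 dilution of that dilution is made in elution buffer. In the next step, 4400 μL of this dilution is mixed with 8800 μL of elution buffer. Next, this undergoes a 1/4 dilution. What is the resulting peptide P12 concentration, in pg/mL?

Overall dilution factor = 50.15 × 100 × 3 × 4 = 6.02 × 10⁴.
608 ng/mL / 6.02 × 10⁴ = 0.0101 ng/mL = 10.1 pg/mL.

10.1 pg/mL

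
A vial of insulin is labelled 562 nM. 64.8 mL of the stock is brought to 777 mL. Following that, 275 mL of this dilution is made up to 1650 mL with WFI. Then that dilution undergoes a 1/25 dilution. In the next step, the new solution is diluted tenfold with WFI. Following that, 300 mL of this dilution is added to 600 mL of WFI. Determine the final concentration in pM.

10.4 pM

Overall dilution factor = 11.99 × 6 × 25 × 10 × 3 = 5.40 × 10⁴.
562 nM / 5.40 × 10⁴ = 0.0104 nM = 10.4 pM.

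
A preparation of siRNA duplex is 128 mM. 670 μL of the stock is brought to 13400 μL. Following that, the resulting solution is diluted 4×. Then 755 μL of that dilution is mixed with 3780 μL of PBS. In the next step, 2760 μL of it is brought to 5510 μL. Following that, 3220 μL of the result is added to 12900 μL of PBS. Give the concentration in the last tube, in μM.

Overall dilution factor = 20 × 4 × 6.007 × 1.996 × 5.006 = 4803.
128 mM / 4803 = 0.0267 mM = 26.7 μM.

26.7 μM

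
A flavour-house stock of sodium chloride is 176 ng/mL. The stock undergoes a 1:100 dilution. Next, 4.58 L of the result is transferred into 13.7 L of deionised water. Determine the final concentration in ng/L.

Overall dilution factor = 100 × 3.991 = 399.
176 ng/mL / 399 = 0.441 ng/mL = 441 ng/L.

441 ng/L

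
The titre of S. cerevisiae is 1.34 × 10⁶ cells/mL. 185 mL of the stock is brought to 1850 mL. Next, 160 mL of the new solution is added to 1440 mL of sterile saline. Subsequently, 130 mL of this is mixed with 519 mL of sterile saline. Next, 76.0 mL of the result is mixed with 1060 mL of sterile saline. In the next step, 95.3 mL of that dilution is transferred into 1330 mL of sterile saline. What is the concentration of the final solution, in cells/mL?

Overall dilution factor = 10 × 10 × 4.992 × 14.95 × 14.96 = 1.12 × 10⁵.
1.34 × 10⁶ cells/mL / 1.12 × 10⁵ = 12.0 cells/mL.

12.0 cells/mL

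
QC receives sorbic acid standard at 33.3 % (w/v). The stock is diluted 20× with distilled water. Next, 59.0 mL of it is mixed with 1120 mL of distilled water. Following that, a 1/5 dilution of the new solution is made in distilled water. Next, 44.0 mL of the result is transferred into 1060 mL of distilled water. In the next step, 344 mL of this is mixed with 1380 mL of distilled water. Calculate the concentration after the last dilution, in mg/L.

Overall dilution factor = 20 × 19.98 × 5 × 25.09 × 5.012 = 2.51 × 10⁵.
33.3 % (w/v) / 2.51 × 10⁵ = 1.33 × 10⁻⁴ % (w/v) = 1.33 mg/L.

1.33 mg/L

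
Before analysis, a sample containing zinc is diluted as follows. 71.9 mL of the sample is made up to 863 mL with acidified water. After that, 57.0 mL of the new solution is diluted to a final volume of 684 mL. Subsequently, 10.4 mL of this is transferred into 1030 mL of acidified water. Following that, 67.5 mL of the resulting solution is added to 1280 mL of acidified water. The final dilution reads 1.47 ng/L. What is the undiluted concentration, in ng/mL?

423 ng/mL

Overall dilution factor = 12.00 × 12 × 100.0 × 19.96 = 2.88 × 10⁵.
Original = 1.47 ng/L × 2.88 × 10⁵ = 4.23 × 10⁵ ng/L = 423 ng/mL.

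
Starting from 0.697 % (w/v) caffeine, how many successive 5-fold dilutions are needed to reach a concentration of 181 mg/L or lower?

3

Need 5ⁿ ≥ 38.5, so n ≥ log(38.5)/log(5) = 2.27.
Minimum whole steps: n = 3.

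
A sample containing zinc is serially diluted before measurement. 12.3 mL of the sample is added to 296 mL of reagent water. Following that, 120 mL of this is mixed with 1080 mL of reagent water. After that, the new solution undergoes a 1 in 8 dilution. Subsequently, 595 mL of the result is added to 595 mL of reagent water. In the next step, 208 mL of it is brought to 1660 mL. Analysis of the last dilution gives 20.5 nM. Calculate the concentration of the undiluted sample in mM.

0.656 mM

Overall dilution factor = 25.07 × 10 × 8 × 2 × 7.981 = 3.20 × 10⁴.
Original = 20.5 nM × 3.20 × 10⁴ = 6.56 × 10⁵ nM = 0.656 mM.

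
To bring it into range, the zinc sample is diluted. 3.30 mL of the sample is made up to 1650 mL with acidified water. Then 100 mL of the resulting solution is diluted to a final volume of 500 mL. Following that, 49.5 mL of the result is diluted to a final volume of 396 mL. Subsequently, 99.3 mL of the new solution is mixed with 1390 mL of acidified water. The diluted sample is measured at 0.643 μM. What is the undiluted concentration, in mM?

193 mM

Overall dilution factor = 500 × 5 × 8 × 15.00 = 3.00 × 10⁵.
Original = 0.643 μM × 3.00 × 10⁵ = 1.93 × 10⁵ μM = 193 mM.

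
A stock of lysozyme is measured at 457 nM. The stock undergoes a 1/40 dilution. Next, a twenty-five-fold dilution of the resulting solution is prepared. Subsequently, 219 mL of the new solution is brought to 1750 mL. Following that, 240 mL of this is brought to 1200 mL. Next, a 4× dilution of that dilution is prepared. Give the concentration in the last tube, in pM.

2.86 pM

Overall dilution factor = 40 × 25 × 7.991 × 5 × 4 = 1.60 × 10⁵.
457 nM / 1.60 × 10⁵ = 2.86 × 10⁻³ nM = 2.86 pM.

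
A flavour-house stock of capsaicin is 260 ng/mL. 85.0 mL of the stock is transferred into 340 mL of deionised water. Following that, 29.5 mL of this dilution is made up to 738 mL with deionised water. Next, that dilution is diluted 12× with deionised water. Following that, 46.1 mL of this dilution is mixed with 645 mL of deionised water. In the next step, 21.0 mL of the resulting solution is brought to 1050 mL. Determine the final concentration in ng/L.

0.231 ng/L

Overall dilution factor = 5 × 25.02 × 12 × 14.99 × 50 = 1.13 × 10⁶.
260 ng/mL / 1.13 × 10⁶ = 2.31 × 10⁻⁴ ng/mL = 0.231 ng/L.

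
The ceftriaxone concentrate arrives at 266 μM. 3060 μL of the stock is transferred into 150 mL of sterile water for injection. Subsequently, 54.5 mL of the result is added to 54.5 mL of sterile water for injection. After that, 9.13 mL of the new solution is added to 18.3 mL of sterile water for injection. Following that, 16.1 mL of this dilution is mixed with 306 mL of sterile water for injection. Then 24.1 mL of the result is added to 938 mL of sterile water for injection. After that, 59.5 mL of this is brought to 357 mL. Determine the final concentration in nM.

0.185 nM

Overall dilution factor = 50.02 × 2 × 3.004 × 20.01 × 39.92 × 6 = 1.44 × 10⁶.
266 μM / 1.44 × 10⁶ = 1.85 × 10⁻⁴ μM = 0.185 nM.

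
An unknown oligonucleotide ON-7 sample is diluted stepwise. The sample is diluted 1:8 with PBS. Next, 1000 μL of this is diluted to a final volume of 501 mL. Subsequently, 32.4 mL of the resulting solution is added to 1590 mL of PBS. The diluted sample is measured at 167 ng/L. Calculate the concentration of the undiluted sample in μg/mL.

Overall dilution factor = 8 × 501 × 50.07 = 2.01 × 10⁵.
Original = 167 ng/L × 2.01 × 10⁵ = 3.35 × 10⁷ ng/L = 33.5 μg/mL.

33.5 μg/mL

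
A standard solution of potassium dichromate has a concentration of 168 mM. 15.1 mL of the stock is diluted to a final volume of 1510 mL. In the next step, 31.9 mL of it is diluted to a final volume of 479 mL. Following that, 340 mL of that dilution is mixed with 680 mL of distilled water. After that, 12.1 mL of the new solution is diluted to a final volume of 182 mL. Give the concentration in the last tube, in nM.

2480 nM

Overall dilution factor = 100 × 15.02 × 3 × 15.04 = 6.78 × 10⁴.
168 mM / 6.78 × 10⁴ = 2.48 × 10⁻³ mM = 2480 nM.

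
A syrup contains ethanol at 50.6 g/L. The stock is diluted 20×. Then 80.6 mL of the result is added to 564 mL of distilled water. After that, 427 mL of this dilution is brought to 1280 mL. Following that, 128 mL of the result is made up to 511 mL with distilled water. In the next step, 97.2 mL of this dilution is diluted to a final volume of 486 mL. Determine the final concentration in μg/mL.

5.29 μg/mL

Overall dilution factor = 20 × 7.998 × 2.998 × 3.992 × 5 = 9571.
50.6 g/L / 9571 = 5.29 × 10⁻³ g/L = 5.29 μg/mL.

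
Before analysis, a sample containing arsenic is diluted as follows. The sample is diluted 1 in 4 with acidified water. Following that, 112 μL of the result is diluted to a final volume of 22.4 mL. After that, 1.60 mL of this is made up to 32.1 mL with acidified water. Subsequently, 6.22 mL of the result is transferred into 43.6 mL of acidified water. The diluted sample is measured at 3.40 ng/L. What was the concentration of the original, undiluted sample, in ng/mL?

Overall dilution factor = 4 × 200 × 20.06 × 8.010 = 1.29 × 10⁵.
Original = 3.40 ng/L × 1.29 × 10⁵ = 4.37 × 10⁵ ng/L = 437 ng/mL.

437 ng/mL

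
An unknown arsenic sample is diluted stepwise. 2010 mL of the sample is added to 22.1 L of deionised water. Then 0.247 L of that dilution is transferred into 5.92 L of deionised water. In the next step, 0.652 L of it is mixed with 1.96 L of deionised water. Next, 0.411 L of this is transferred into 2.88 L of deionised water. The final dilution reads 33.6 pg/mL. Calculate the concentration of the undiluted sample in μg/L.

323 μg/L

Overall dilution factor = 12.00 × 24.97 × 4.006 × 8.007 = 9607.
Original = 33.6 pg/mL × 9607 = 3.23 × 10⁵ pg/mL = 323 μg/L.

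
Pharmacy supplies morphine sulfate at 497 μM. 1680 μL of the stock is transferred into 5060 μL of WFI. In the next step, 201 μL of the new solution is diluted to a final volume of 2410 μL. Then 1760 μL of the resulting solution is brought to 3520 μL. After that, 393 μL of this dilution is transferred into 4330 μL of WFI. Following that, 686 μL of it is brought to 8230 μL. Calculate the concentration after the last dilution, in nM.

35.8 nM

Overall dilution factor = 4.012 × 11.99 × 2 × 12.02 × 12.00 = 1.39 × 10⁴.
497 μM / 1.39 × 10⁴ = 0.0358 μM = 35.8 nM.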